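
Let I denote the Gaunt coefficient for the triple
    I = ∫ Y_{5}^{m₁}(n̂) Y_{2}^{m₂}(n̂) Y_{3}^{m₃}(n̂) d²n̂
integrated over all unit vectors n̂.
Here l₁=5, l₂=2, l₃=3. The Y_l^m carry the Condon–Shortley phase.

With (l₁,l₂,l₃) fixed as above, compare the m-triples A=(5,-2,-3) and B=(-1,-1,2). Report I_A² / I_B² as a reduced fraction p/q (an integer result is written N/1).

35/4

Same 5,2,3: normalisation and zero-m 3j drop out of the ratio.
A: Δ: 4! 6! 0! / 11! → 1/2310; sum: t=0:+1/17280 = 1/17280; 3j²(5 2 3; 5 -2 -3) = Δ·Π!·Σ² = 1/11  (sign +1)
B: Δ: 4! 6! 0! / 11! → 1/2310; sum: t=1:−1/720 = -1/720; 3j²(5 2 3; -1 -1 2) = Δ·Π!·Σ² = 4/385  (sign +1)
I_A²/I_B² = (1/11)/(4/385) = 35/4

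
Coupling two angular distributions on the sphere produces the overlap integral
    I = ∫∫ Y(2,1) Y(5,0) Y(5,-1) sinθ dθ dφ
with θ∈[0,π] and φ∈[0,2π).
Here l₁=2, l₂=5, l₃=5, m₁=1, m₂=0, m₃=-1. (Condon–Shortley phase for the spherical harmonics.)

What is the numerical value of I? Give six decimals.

Checks pass: Σm=0; 12 even; l₃=5∈[3,7].
(2·2+1)(2·5+1)(2·5+1) = 605
Δ: 2! 2! 8! / 13! → 1/38610
sum: t=0:+1/2880 t=1:−1/576 t=2:+1/2880 = -1/960
3j²(2 5 5; 0 0 0) = Δ·Π!·Σ² = 10/429  (sign +1)
sum: t=0:+1/1440 t=1:−1/1152 = -1/5760
3j²(2 5 5; 1 0 -1) = Δ·Π!·Σ² = 1/858  (sign -1)
combine: 4πI² = 605·10/429·1/858 = 25/1521
take √, sign -1: I = -0.03616600

-0.036166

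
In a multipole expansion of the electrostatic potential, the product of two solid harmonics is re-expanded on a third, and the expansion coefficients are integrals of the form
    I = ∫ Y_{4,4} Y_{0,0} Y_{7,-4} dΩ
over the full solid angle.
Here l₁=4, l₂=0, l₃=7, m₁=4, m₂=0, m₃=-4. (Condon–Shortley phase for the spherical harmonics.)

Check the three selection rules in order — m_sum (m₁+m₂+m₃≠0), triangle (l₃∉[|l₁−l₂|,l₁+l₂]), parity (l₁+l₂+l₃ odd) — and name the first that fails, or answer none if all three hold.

Σmᵢ = 0  ✓
l₃∈[|l₁−l₂|,l₁+l₂]=[4,4], have l₃=7  ✗
Σlᵢ = 11 ⇒ odd

triangle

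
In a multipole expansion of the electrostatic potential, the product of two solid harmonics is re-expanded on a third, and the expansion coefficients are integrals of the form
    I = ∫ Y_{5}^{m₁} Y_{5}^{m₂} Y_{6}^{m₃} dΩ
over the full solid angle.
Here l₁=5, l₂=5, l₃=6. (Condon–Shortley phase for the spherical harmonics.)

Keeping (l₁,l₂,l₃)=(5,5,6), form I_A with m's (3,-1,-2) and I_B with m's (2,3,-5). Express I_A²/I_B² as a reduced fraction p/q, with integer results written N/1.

Shared (l₁,l₂,l₃)=(5,5,6): N and (l;000)² cancel in I_A²/I_B².
A: Δ = 4!·6!·6!/17! = 1/28588560; Racah Σ t=0..2: t=0:+1/55296 t=1:−1/25920 t=2:+1/138240 = -11/829440; ⇒ 3j(5 5 6; 3 -1 -2)² = 11/1326, sgn -1
B: Δ = 4!·6!·6!/17! = 1/28588560; Racah Σ t=2..3: t=2:+1/345600 t=3:−1/518400 = 1/1036800; ⇒ 3j(5 5 6; 2 3 -5)² = 7/2210, sgn -1
I_A²/I_B² = (11/1326)/(7/2210) = 55/21

55/21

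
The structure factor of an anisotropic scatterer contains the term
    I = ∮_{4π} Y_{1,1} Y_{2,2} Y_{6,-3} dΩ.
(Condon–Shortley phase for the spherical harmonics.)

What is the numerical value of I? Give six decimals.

0.000000

triangle: need 1≤l₃≤3, have 6; I=0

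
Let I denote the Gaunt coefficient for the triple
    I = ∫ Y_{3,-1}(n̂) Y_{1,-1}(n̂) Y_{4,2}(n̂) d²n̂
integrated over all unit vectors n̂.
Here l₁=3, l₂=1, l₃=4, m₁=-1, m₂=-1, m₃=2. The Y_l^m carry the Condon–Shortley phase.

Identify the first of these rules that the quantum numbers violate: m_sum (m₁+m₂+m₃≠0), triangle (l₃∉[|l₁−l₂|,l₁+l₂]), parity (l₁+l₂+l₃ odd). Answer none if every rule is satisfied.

azimuthal sum: -1 − 1 + 2 = 0  ✓
2 ≤ 4 ≤ 4 (triangle on l)  ✓
L = 3 + 1 + 4 = 8 (even)  ✓

none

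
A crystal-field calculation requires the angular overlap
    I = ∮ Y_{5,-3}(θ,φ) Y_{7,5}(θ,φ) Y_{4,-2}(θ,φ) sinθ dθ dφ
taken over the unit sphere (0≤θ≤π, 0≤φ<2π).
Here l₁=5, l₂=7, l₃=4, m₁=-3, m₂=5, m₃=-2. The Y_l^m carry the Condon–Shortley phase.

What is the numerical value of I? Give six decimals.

Rules hold: Σm=0, L=16 even, 2≤4≤12.
N = 11·15·9 = 1485
Δ = 8!·2!·6!/17! = 1/6126120
Racah Σ t=3..5: t=3:−1/69120 t=4:+1/20736 t=5:−1/69120 = 1/51840
⇒ 3j(5 7 4; 0 0 0)² = 280/21879, sgn +1
Racah Σ t=6..8: t=6:+1/2073600 t=7:−1/604800 t=8:+1/3870720 = -53/58060800
⇒ 3j(5 7 4; -3 5 -2)² = 2809/185640, sgn -1
4πI² = N·(3j₀)²·(3jₘ)² = 14045/48841
I = -1·√(0.287566/4π) = -0.15127378

-0.151274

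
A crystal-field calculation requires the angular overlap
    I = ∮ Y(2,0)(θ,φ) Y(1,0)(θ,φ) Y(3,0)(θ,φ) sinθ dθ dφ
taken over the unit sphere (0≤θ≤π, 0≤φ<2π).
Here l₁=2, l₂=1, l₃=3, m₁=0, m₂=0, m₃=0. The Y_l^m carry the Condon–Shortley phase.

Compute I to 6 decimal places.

0.247767

Rules hold: Σm=0, L=6 even, 1≤3≤3.
N = 5·3·7 = 105
Δ = 0!·4!·2!/7! = 1/105
Racah Σ t=0..0: t=0:+1/4 = 1/4
⇒ 3j(2 1 3; 0 0 0)² = 3/35, sgn -1
(m-triple is (0,0,0) — same symbol as above.)
4πI² = N·(3j₀)²·(3jₘ)² = 27/35
I = +1·√(0.771429/4π) = 0.24776670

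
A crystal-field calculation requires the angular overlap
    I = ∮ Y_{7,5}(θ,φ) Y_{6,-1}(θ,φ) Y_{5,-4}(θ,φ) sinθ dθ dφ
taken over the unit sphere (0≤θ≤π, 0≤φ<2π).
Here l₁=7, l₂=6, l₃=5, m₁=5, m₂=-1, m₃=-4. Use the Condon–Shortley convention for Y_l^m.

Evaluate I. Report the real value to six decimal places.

0.125584

Checks pass: Σm=0; 18 even; l₃=5∈[1,13].
(2·7+1)(2·6+1)(2·5+1) = 2145
Δ: 8! 6! 4! / 19! → 1/174594420
sum: t=2:+1/4147200 t=3:−1/207360 t=4:+1/82944 t=5:−1/207360 t=6:+1/4147200 = 1/345600
3j²(7 6 5; 0 0 0) = Δ·Π!·Σ² = 420/46189  (sign -1)
sum: t=1:−1/14515200 t=2:+1/6220800 = 1/10886400
3j²(7 6 5; 5 -1 -4) = Δ·Π!·Σ² = 128/12597  (sign -1)
combine: 4πI² = 2145·420/46189·128/12597 = 268800/1356277
take √, sign +1: I = 0.12558434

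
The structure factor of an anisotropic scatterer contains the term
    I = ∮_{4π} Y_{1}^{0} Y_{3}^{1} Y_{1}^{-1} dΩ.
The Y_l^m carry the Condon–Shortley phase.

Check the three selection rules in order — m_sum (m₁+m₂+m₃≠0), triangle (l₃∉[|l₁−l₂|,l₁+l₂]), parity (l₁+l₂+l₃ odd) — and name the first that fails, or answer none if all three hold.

triangle

m₁+m₂+m₃ = 0 + 1 − 1 = 0  ✓
triangle: |1−3|=2 ≤ l₃=1 ≤ 1+3=4  ✗
parity: l₁+l₂+l₃ = 5 is odd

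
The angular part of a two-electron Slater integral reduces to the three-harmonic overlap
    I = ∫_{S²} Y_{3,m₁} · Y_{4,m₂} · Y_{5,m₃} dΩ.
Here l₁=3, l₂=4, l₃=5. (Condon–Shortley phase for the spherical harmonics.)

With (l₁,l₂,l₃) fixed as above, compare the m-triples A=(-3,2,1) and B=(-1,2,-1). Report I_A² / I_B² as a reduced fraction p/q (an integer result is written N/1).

3375/1849

Same 3,4,5: normalisation and zero-m 3j drop out of the ratio.
A: Δ: 2! 4! 6! / 13! → 1/180180; sum: t=2:+1/2304 = 1/2304; 3j²(3 4 5; -3 2 1) = Δ·Π!·Σ² = 75/4004  (sign +1)
B: Δ: 2! 4! 6! / 13! → 1/180180; sum: t=0:+1/34560 t=1:−1/720 t=2:+1/384 = 43/34560; 3j²(3 4 5; -1 2 -1) = Δ·Π!·Σ² = 1849/180180  (sign +1)
I_A²/I_B² = (75/4004)/(1849/180180) = 3375/1849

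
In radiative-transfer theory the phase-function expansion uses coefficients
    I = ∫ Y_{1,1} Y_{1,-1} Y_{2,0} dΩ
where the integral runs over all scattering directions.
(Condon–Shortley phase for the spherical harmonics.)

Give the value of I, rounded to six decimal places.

0.126157

m-sum 0 ✓  L=4 even ✓  0≤2≤2 ✓
Π(2lᵢ+1) = 3×3×5 = 45
triangle coeff Δ(1,1,2) = 1/30
Σ_t [0,0]: t=0:+1/1 = 1/1
(3j)²=2/15 [(1 1 2; 0 0 0)], sign=+1
Σ_t [0,0]: t=0:+1/4 = 1/4
(3j)²=1/30 [(1 1 2; 1 -1 0)], sign=+1
⇒ 4πI² = 1/5
I = (+1)√(1/5/(4π)) = 0.12615663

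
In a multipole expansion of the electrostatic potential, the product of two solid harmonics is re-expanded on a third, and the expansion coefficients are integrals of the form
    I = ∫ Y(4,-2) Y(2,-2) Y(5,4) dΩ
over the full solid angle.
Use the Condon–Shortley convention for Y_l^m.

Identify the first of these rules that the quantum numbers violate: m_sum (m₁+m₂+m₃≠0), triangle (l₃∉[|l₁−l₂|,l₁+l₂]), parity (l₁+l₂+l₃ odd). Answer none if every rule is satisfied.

parity

m₁+m₂+m₃ = -2 − 2 + 4 = 0  ✓
triangle: |4−2|=2 ≤ l₃=5 ≤ 4+2=6  ✓
parity: l₁+l₂+l₃ = 11 is odd  ✗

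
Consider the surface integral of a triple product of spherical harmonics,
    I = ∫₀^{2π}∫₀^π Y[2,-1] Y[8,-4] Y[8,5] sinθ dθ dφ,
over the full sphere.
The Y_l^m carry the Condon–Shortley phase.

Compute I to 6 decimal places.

m-sum 0 ✓  L=18 even ✓  6≤8≤10 ✓
Π(2lᵢ+1) = 5×17×17 = 1445
triangle coeff Δ(2,8,8) = 1/348840
Σ_t [0,2]: t=0:+1/116121600 t=1:−1/25401600 t=2:+1/116121600 = -1/45158400
(3j)²=24/1615 [(2 8 8; 0 0 0)], sign=-1
Σ_t [1,2]: t=1:−1/479001600 t=2:+1/1916006400 = -1/638668800
(3j)²=117/6460 [(2 8 8; -1 -4 5)], sign=+1
⇒ 4πI² = 702/1805
I = (-1)√(702/1805/(4π)) = -0.17592397

-0.175924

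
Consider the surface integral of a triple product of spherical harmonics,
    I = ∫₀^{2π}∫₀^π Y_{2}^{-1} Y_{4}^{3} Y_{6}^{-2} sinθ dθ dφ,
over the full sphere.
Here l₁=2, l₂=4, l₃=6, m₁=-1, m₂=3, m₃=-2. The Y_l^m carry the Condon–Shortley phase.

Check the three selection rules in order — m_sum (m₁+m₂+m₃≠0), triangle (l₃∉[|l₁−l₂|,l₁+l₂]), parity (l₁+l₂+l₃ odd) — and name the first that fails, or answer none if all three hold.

none

m₁+m₂+m₃ = -1 + 3 − 2 = 0  ✓
triangle: |2−4|=2 ≤ l₃=6 ≤ 2+4=6  ✓
parity: l₁+l₂+l₃ = 12 is even  ✓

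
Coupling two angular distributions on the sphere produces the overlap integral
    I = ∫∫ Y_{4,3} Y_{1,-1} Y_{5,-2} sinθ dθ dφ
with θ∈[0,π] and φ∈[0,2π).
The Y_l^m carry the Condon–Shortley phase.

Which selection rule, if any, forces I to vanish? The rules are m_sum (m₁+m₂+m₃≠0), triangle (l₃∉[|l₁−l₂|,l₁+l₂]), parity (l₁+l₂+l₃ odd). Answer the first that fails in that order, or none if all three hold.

none

Σmᵢ = 0  ✓
l₃∈[|l₁−l₂|,l₁+l₂]=[3,5], have l₃=5  ✓
Σlᵢ = 10 ⇒ even  ✓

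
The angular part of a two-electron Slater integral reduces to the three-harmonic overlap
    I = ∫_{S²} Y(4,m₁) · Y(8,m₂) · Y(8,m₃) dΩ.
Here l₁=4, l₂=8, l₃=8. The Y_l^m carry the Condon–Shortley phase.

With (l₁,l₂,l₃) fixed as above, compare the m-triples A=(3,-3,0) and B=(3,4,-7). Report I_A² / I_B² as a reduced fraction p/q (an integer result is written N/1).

54/143

Same 4,8,8: normalisation and zero-m 3j drop out of the ratio.
A: Δ: 4! 4! 12! / 21! → 1/185175900; sum: t=0:+1/87091200 t=1:−1/139345920 = 1/232243200; 3j²(4 8 8; 3 -3 0) = Δ·Π!·Σ² = 33/8398  (sign +1)
B: Δ: 4! 4! 12! / 21! → 1/185175900; sum: t=0:+1/68976230400 t=1:−1/5748019200 = -1/6270566400; 3j²(4 8 8; 3 4 -7) = Δ·Π!·Σ² = 121/11628  (sign +1)
I_A²/I_B² = (33/8398)/(121/11628) = 54/143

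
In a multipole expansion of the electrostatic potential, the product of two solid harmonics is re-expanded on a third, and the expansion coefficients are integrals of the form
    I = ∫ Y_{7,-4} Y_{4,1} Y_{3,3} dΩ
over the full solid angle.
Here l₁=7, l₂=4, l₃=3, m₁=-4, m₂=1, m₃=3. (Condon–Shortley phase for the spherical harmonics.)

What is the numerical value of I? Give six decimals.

Checks pass: Σm=0; 14 even; l₃=3∈[3,11].
(2·7+1)(2·4+1)(2·3+1) = 945
Δ: 8! 6! 0! / 15! → 1/45045
sum: t=4:+1/20736 = 1/20736
3j²(7 4 3; 0 0 0) = Δ·Π!·Σ² = 35/1287  (sign -1)
sum: t=5:−1/518400 = -1/518400
3j²(7 4 3; -4 1 3) = Δ·Π!·Σ² = 2/195  (sign -1)
combine: 4πI² = 945·35/1287·2/195 = 490/1859
take √, sign +1: I = 0.14482829

0.144828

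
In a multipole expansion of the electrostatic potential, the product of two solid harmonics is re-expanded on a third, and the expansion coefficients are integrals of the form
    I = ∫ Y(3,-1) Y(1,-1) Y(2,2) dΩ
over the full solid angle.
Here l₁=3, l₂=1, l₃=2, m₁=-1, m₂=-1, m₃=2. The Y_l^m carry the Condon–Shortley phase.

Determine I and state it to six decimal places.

Checks pass: Σm=0; 6 even; l₃=2∈[2,4].
(2·3+1)(2·1+1)(2·2+1) = 105
Δ: 2! 4! 0! / 7! → 1/105
sum: t=1:−1/4 = -1/4
3j²(3 1 2; 0 0 0) = Δ·Π!·Σ² = 3/35  (sign -1)
sum: t=0:+1/48 = 1/48
3j²(3 1 2; -1 -1 2) = Δ·Π!·Σ² = 1/105  (sign +1)
combine: 4πI² = 105·3/35·1/105 = 3/35
take √, sign -1: I = -0.08258890

-0.082589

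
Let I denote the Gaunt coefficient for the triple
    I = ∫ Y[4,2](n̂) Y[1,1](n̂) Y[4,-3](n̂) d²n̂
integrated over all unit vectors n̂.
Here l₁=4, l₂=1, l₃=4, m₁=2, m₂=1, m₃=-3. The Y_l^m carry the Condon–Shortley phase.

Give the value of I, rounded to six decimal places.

0.000000

Σlᵢ=9 odd — θ-integrand is odd under cosθ→−cosθ; I=0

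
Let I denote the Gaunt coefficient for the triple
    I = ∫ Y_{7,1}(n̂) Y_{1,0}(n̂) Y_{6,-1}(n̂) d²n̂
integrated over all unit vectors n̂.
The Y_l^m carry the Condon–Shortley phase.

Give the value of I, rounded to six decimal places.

Rules hold: Σm=0, L=14 even, 6≤6≤8.
N = 15·3·13 = 585
Δ = 2!·12!·0!/15! = 1/1365
Racah Σ t=1..1: t=1:−1/518400 = -1/518400
⇒ 3j(7 1 6; 0 0 0)² = 7/195, sgn -1
Racah Σ t=1..1: t=1:−1/604800 = -1/604800
⇒ 3j(7 1 6; 1 0 -1)² = 16/455, sgn +1
4πI² = N·(3j₀)²·(3jₘ)² = 48/65
I = -1·√(0.738462/4π) = -0.24241473

-0.242415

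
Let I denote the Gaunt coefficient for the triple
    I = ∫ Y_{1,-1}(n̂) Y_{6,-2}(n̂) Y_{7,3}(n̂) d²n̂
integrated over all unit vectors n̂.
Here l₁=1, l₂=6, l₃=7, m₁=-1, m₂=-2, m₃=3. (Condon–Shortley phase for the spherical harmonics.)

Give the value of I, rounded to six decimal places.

Checks pass: Σm=0; 14 even; l₃=7∈[5,7].
(2·1+1)(2·6+1)(2·7+1) = 585
Δ: 0! 2! 12! / 15! → 1/1365
sum: t=0:+1/518400 = 1/518400
3j²(1 6 7; 0 0 0) = Δ·Π!·Σ² = 7/195  (sign -1)
sum: t=0:+1/1935360 = 1/1935360
3j²(1 6 7; -1 -2 3) = Δ·Π!·Σ² = 3/91  (sign +1)
combine: 4πI² = 585·7/195·3/91 = 9/13
take √, sign -1: I = -0.23471705

-0.234717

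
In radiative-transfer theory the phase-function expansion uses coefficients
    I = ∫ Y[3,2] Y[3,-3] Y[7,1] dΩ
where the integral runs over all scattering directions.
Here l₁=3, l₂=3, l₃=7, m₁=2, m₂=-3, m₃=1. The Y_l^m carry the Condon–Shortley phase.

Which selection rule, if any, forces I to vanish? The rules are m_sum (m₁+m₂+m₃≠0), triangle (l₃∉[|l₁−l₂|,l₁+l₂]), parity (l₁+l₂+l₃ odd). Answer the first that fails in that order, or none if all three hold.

Σmᵢ = 0  ✓
l₃∈[|l₁−l₂|,l₁+l₂]=[0,6], have l₃=7  ✗
Σlᵢ = 13 ⇒ odd

triangle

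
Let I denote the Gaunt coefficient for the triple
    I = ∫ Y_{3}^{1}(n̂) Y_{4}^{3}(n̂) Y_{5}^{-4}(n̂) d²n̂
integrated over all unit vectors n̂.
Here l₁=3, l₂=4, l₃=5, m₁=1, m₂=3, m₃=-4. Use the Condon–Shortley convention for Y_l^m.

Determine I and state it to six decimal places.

m-sum 0 ✓  L=12 even ✓  1≤5≤7 ✓
Π(2lᵢ+1) = 7×9×11 = 693
triangle coeff Δ(3,4,5) = 1/180180
Σ_t [0,2]: t=0:+1/576 t=1:−1/144 t=2:+1/576 = -1/288
(3j)²=20/1001 [(3 4 5; 0 0 0)], sign=+1
Σ_t [1,2]: t=1:−1/4320 t=2:+1/5760 = -1/17280
(3j)²=7/4290 [(3 4 5; 1 3 -4)], sign=+1
⇒ 4πI² = 42/1859
I = (+1)√(42/1859/(4π)) = 0.04240138

0.042401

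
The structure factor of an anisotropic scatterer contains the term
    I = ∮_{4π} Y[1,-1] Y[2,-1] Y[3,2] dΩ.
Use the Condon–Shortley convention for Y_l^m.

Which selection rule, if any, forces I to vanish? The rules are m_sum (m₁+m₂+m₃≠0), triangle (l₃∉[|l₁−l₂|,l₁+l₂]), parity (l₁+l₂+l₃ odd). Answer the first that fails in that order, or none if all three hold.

none

m₁+m₂+m₃ = -1 − 1 + 2 = 0  ✓
triangle: |1−2|=1 ≤ l₃=3 ≤ 1+2=3  ✓
parity: l₁+l₂+l₃ = 6 is even  ✓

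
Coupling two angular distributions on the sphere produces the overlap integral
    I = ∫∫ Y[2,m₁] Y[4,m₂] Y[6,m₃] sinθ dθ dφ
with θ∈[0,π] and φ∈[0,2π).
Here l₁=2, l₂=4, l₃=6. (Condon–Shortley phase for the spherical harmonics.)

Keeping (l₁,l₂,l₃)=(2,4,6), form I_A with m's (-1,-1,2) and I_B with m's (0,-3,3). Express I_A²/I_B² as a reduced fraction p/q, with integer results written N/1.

56/27

l's match ⇒ only the (l;m) 3-j factors differ between A and B.
A: triangle coeff Δ(2,4,6) = 1/6435; Σ_t [0,0]: t=0:+1/4320 = 1/4320; (3j)²=224/6435 [(2 4 6; -1 -1 2)], sign=+1
B: triangle coeff Δ(2,4,6) = 1/6435; Σ_t [0,0]: t=0:+1/20160 = 1/20160; (3j)²=12/715 [(2 4 6; 0 -3 3)], sign=-1
I_A²/I_B² = (224/6435)/(12/715) = 56/27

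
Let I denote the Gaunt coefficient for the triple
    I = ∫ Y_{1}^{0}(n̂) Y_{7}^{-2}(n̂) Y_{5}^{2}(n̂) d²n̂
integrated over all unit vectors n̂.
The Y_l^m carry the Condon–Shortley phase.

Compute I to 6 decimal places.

l₃=5 ∉ [6,8] — triangle fails ⇒ I = 0

0.000000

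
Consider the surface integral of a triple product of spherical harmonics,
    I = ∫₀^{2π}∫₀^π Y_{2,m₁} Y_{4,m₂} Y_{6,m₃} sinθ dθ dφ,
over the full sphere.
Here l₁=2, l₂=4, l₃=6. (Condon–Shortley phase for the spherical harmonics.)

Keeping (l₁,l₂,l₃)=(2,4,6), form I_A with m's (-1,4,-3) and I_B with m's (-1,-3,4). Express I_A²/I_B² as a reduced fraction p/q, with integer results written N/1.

3/80

l's match ⇒ only the (l;m) 3-j factors differ between A and B.
A: triangle coeff Δ(2,4,6) = 1/6435; Σ_t [0,0]: t=0:+1/241920 = 1/241920; (3j)²=1/715 [(2 4 6; -1 4 -3)], sign=-1
B: triangle coeff Δ(2,4,6) = 1/6435; Σ_t [0,0]: t=0:+1/30240 = 1/30240; (3j)²=16/429 [(2 4 6; -1 -3 4)], sign=+1
I_A²/I_B² = (1/715)/(16/429) = 3/80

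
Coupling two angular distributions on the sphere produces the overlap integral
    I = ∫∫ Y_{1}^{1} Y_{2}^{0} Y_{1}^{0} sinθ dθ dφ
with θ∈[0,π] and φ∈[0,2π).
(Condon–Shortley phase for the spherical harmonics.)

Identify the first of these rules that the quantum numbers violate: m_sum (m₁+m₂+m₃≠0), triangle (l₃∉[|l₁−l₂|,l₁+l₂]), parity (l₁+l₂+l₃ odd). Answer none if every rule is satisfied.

azimuthal sum: 1 + 0 + 0 = 1  ✗
1 ≤ 1 ≤ 3 (triangle on l)
L = 1 + 2 + 1 = 4 (even)

m_sum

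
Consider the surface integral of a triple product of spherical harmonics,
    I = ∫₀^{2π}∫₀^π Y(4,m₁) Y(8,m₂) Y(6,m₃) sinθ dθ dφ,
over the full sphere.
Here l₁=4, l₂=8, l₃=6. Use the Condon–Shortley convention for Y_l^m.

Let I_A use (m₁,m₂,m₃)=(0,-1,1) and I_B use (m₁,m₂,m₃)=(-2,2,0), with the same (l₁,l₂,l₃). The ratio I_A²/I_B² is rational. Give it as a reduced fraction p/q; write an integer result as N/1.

Shared (l₁,l₂,l₃)=(4,8,6): N and (l;000)² cancel in I_A²/I_B².
A: Δ = 6!·2!·10!/19! = 1/23279256; Racah Σ t=2..4: t=2:+1/1382400 t=3:−1/622080 t=4:+1/2903040 = -47/87091200; ⇒ 3j(4 8 6; 0 -1 1)² = 2209/277134, sgn +1
B: Δ = 6!·2!·10!/19! = 1/23279256; Racah Σ t=4..6: t=4:+1/1658880 t=5:−1/1728000 t=6:+1/24883200 = 1/15552000; ⇒ 3j(4 8 6; -2 2 0)² = 16/46189, sgn +1
I_A²/I_B² = (2209/277134)/(16/46189) = 2209/96

2209/96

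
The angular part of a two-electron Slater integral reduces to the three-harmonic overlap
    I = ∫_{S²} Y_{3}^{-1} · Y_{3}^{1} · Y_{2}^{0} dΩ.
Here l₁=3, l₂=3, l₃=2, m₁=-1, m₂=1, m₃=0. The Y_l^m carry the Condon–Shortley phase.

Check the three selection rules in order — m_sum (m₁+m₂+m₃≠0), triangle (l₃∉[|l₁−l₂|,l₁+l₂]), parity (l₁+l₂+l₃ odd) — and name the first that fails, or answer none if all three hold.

m₁+m₂+m₃ = -1 + 1 + 0 = 0  ✓
triangle: |3−3|=0 ≤ l₃=2 ≤ 3+3=6  ✓
parity: l₁+l₂+l₃ = 8 is even  ✓

none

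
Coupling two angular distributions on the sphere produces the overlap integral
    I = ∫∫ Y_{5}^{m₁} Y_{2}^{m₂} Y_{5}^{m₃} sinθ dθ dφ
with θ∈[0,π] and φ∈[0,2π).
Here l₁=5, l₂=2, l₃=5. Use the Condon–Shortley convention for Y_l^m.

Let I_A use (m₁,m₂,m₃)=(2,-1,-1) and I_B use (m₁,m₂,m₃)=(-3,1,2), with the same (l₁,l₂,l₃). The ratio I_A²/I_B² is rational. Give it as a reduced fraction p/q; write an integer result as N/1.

Same 5,2,5: normalisation and zero-m 3j drop out of the ratio.
A: Δ: 2! 8! 2! / 13! → 1/38610; sum: t=0:+1/1440 t=1:−1/2880 = 1/2880; 3j²(5 2 5; 2 -1 -1) = Δ·Π!·Σ² = 7/715  (sign +1)
B: Δ: 2! 8! 2! / 13! → 1/38610; sum: t=1:−1/10080 t=2:+1/2880 = 1/4032; 3j²(5 2 5; -3 1 2) = Δ·Π!·Σ² = 10/429  (sign -1)
I_A²/I_B² = (7/715)/(10/429) = 21/50

21/50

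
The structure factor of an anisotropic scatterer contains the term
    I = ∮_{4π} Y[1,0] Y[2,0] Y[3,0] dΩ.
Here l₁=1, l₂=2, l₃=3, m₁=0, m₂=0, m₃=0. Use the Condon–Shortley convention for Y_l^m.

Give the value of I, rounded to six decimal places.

0.247767

Checks pass: Σm=0; 6 even; l₃=3∈[1,3].
(2·1+1)(2·2+1)(2·3+1) = 105
Δ: 0! 2! 4! / 7! → 1/105
sum: t=0:+1/4 = 1/4
3j²(1 2 3; 0 0 0) = Δ·Π!·Σ² = 3/35  (sign -1)
(m-triple is (0,0,0) — same symbol as above.)
combine: 4πI² = 105·3/35·3/35 = 27/35
take √, sign +1: I = 0.24776670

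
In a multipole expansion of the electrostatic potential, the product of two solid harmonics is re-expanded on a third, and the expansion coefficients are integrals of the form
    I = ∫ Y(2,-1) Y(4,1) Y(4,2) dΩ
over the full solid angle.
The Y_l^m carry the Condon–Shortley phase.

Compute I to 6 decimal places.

0.000000

Σmᵢ = 2 ≠ 0, so the φ-integral vanishes; I = 0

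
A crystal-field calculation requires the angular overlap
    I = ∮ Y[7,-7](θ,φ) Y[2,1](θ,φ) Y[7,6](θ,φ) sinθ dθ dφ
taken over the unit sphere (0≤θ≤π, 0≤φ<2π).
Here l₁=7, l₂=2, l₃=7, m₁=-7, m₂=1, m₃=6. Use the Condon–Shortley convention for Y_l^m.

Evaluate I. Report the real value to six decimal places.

m-sum 0 ✓  L=16 even ✓  5≤7≤9 ✓
Π(2lᵢ+1) = 15×5×15 = 1125
triangle coeff Δ(7,2,7) = 1/185640
Σ_t [0,2]: t=0:+1/2419200 t=1:−1/518400 t=2:+1/2419200 = -1/907200
(3j)²=56/3315 [(7 2 7; 0 0 0)], sign=+1
Σ_t [2,2]: t=2:+1/958003200 = 1/958003200
(3j)²=13/680 [(7 2 7; -7 1 6)], sign=-1
⇒ 4πI² = 105/289
I = (-1)√(105/289/(4π)) = -0.17003597

-0.170036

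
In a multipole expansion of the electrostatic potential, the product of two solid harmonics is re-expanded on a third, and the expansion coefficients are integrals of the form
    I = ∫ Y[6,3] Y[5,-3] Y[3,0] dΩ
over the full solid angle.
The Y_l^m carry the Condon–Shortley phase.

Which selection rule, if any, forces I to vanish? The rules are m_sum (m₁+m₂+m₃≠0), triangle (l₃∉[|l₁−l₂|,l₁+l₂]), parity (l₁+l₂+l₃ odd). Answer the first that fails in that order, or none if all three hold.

m₁+m₂+m₃ = 3 − 3 + 0 = 0  ✓
triangle: |6−5|=1 ≤ l₃=3 ≤ 6+5=11  ✓
parity: l₁+l₂+l₃ = 14 is even  ✓

none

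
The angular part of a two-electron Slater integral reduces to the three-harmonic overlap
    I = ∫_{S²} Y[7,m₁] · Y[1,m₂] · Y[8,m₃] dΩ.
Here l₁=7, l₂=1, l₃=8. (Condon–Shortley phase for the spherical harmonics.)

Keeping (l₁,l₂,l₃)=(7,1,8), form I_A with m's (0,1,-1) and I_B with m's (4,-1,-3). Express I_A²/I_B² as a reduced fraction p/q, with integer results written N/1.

18/5

l's match ⇒ only the (l;m) 3-j factors differ between A and B.
A: triangle coeff Δ(7,1,8) = 1/2040; Σ_t [0,0]: t=0:+1/50803200 = 1/50803200; (3j)²=3/170 [(7 1 8; 0 1 -1)], sign=-1
B: triangle coeff Δ(7,1,8) = 1/2040; Σ_t [0,0]: t=0:+1/479001600 = 1/479001600; (3j)²=1/204 [(7 1 8; 4 -1 -3)], sign=-1
I_A²/I_B² = (3/170)/(1/204) = 18/5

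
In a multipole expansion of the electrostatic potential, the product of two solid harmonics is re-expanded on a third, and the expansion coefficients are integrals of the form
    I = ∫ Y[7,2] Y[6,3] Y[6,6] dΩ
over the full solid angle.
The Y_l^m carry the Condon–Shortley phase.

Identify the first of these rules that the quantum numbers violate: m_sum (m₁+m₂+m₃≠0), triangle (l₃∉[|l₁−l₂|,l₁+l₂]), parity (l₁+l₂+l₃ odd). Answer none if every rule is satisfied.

m_sum

Σmᵢ = 11  ✗
l₃∈[|l₁−l₂|,l₁+l₂]=[1,13], have l₃=6
Σlᵢ = 19 ⇒ odd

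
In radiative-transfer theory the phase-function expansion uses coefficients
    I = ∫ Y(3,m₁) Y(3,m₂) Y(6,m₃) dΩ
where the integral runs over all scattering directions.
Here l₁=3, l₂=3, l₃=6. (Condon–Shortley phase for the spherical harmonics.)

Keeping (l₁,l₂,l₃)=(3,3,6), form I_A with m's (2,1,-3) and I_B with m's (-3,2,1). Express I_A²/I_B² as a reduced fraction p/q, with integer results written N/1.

54/1

Shared (l₁,l₂,l₃)=(3,3,6): N and (l;000)² cancel in I_A²/I_B².
A: Δ = 0!·6!·6!/13! = 1/12012; Racah Σ t=0..0: t=0:+1/5760 = 1/5760; ⇒ 3j(3 3 6; 2 1 -3)² = 9/286, sgn -1
B: Δ = 0!·6!·6!/13! = 1/12012; Racah Σ t=0..0: t=0:+1/86400 = 1/86400; ⇒ 3j(3 3 6; -3 2 1)² = 1/1716, sgn -1
I_A²/I_B² = (9/286)/(1/1716) = 54/1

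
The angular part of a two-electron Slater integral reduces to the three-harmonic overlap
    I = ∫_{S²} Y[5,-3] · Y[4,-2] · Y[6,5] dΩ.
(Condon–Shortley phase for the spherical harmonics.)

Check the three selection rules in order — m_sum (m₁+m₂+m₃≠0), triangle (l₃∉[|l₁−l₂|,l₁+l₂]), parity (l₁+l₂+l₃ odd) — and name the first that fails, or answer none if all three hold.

parity

m₁+m₂+m₃ = -3 − 2 + 5 = 0  ✓
triangle: |5−4|=1 ≤ l₃=6 ≤ 5+4=9  ✓
parity: l₁+l₂+l₃ = 15 is odd  ✗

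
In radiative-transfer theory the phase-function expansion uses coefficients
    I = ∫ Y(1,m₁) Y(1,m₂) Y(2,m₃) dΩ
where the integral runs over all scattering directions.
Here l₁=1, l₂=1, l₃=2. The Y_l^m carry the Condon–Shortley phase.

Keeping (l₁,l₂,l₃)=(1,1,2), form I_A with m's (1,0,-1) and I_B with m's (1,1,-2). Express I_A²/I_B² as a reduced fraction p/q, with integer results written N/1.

1/2

l's match ⇒ only the (l;m) 3-j factors differ between A and B.
A: triangle coeff Δ(1,1,2) = 1/30; Σ_t [0,0]: t=0:+1/2 = 1/2; (3j)²=1/10 [(1 1 2; 1 0 -1)], sign=-1
B: triangle coeff Δ(1,1,2) = 1/30; Σ_t [0,0]: t=0:+1/4 = 1/4; (3j)²=1/5 [(1 1 2; 1 1 -2)], sign=+1
I_A²/I_B² = (1/10)/(1/5) = 1/2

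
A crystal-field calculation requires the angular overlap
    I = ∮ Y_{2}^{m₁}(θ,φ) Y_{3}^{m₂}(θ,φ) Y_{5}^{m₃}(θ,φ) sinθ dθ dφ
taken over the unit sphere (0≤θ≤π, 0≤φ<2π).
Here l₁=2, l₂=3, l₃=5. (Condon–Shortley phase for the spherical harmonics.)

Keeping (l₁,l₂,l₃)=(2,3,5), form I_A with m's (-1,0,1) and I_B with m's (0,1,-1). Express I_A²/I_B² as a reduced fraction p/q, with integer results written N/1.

8/9

Same 2,3,5: normalisation and zero-m 3j drop out of the ratio.
A: Δ: 0! 4! 6! / 11! → 1/2310; sum: t=0:+1/216 = 1/216; 3j²(2 3 5; -1 0 1) = Δ·Π!·Σ² = 8/231  (sign +1)
B: Δ: 0! 4! 6! / 11! → 1/2310; sum: t=0:+1/192 = 1/192; 3j²(2 3 5; 0 1 -1) = Δ·Π!·Σ² = 3/77  (sign +1)
I_A²/I_B² = (8/231)/(3/77) = 8/9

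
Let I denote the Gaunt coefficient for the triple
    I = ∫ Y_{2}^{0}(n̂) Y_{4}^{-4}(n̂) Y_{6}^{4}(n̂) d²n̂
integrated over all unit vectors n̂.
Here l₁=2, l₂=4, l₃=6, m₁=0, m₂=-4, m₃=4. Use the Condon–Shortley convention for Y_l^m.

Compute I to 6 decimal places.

Rules hold: Σm=0, L=12 even, 2≤6≤6.
N = 5·9·13 = 585
Δ = 0!·4!·8!/13! = 1/6435
Racah Σ t=0..0: t=0:+1/2304 = 1/2304
⇒ 3j(2 4 6; 0 0 0)² = 5/143, sgn +1
Racah Σ t=0..0: t=0:+1/161280 = 1/161280
⇒ 3j(2 4 6; 0 -4 4)² = 1/143, sgn +1
4πI² = N·(3j₀)²·(3jₘ)² = 225/1573
I = +1·√(0.143039/4π) = 0.10668957

0.106690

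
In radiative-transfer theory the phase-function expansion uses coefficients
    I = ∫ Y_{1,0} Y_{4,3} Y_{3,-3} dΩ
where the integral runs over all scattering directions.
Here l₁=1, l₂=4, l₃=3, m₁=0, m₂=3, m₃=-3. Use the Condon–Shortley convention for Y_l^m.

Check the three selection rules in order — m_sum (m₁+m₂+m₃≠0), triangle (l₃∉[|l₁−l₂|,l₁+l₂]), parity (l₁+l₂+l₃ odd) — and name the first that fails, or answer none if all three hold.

m₁+m₂+m₃ = 0 + 3 − 3 = 0  ✓
triangle: |1−4|=3 ≤ l₃=3 ≤ 1+4=5  ✓
parity: l₁+l₂+l₃ = 8 is even  ✓

none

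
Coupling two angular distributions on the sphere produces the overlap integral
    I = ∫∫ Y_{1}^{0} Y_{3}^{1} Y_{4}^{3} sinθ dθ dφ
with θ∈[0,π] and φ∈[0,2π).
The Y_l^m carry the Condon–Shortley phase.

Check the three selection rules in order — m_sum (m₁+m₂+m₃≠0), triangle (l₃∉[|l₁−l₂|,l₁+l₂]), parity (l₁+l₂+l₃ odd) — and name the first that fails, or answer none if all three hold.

azimuthal sum: 0 + 1 + 3 = 4  ✗
2 ≤ 4 ≤ 4 (triangle on l)
L = 1 + 3 + 4 = 8 (even)

m_sum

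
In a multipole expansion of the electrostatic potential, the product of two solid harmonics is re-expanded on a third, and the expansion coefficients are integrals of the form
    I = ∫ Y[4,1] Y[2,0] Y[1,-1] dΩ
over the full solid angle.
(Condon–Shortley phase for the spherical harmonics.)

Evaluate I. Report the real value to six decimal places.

0.000000

l₃=1 ∉ [2,6] — triangle fails ⇒ I = 0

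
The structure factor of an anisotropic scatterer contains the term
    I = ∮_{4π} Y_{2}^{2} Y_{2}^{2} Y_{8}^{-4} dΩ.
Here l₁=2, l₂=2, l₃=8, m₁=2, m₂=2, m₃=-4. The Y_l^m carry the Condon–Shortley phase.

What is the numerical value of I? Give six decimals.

0.000000

l₃=8 ∉ [0,4] — triangle fails ⇒ I = 0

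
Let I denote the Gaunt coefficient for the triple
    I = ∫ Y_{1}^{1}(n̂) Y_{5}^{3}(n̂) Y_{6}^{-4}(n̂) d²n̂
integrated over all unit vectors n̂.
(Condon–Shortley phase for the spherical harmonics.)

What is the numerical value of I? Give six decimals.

Rules hold: Σm=0, L=12 even, 4≤6≤6.
N = 3·11·13 = 429
Δ = 0!·2!·10!/13! = 1/858
Racah Σ t=0..0: t=0:+1/14400 = 1/14400
⇒ 3j(1 5 6; 0 0 0)² = 6/143, sgn +1
Racah Σ t=0..0: t=0:+1/161280 = 1/161280
⇒ 3j(1 5 6; 1 3 -4)² = 15/286, sgn +1
4πI² = N·(3j₀)²·(3jₘ)² = 135/143
I = +1·√(0.944056/4π) = 0.27409047

0.274090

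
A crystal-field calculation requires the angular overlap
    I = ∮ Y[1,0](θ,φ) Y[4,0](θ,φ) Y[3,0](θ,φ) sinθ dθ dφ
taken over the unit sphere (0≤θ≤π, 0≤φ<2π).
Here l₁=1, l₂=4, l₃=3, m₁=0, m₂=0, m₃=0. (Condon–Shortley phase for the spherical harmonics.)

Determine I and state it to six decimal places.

0.246233

m-sum 0 ✓  L=8 even ✓  3≤3≤5 ✓
Π(2lᵢ+1) = 3×9×7 = 189
triangle coeff Δ(1,4,3) = 1/252
Σ_t [1,1]: t=1:−1/36 = -1/36
(3j)²=4/63 [(1 4 3; 0 0 0)], sign=+1
(m-triple is (0,0,0) — same symbol as above.)
⇒ 4πI² = 16/21
I = (+1)√(16/21/(4π)) = 0.24623252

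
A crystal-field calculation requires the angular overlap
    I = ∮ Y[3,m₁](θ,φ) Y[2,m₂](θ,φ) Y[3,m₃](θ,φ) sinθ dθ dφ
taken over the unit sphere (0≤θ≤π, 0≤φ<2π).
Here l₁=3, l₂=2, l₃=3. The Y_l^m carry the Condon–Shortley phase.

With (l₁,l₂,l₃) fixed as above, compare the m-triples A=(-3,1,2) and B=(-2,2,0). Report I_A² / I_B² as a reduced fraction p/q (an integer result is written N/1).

Shared (l₁,l₂,l₃)=(3,2,3): N and (l;000)² cancel in I_A²/I_B².
A: Δ = 2!·4!·2!/9! = 1/3780; Racah Σ t=2..2: t=2:+1/48 = 1/48; ⇒ 3j(3 2 3; -3 1 2)² = 5/84, sgn -1
B: Δ = 2!·4!·2!/9! = 1/3780; Racah Σ t=2..2: t=2:+1/24 = 1/24; ⇒ 3j(3 2 3; -2 2 0)² = 1/21, sgn -1
I_A²/I_B² = (5/84)/(1/21) = 5/4

5/4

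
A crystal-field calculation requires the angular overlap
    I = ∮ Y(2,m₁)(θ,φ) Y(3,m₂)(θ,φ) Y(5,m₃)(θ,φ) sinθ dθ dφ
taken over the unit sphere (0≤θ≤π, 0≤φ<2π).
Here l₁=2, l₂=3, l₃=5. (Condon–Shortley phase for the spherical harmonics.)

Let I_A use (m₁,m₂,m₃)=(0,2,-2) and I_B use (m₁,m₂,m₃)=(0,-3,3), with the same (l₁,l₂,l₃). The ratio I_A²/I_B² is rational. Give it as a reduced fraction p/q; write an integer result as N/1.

Shared (l₁,l₂,l₃)=(2,3,5): N and (l;000)² cancel in I_A²/I_B².
A: Δ = 0!·4!·6!/11! = 1/2310; Racah Σ t=0..0: t=0:+1/480 = 1/480; ⇒ 3j(2 3 5; 0 2 -2)² = 3/110, sgn -1
B: Δ = 0!·4!·6!/11! = 1/2310; Racah Σ t=0..0: t=0:+1/2880 = 1/2880; ⇒ 3j(2 3 5; 0 -3 3)² = 2/165, sgn +1
I_A²/I_B² = (3/110)/(2/165) = 9/4

9/4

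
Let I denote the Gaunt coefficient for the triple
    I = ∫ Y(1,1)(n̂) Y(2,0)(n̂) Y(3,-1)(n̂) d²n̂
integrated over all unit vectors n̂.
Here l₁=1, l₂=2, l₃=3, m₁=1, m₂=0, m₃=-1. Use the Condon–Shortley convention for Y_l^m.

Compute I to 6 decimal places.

Checks pass: Σm=0; 6 even; l₃=3∈[1,3].
(2·1+1)(2·2+1)(2·3+1) = 105
Δ: 0! 2! 4! / 7! → 1/105
sum: t=0:+1/4 = 1/4
3j²(1 2 3; 0 0 0) = Δ·Π!·Σ² = 3/35  (sign -1)
sum: t=0:+1/8 = 1/8
3j²(1 2 3; 1 0 -1) = Δ·Π!·Σ² = 2/35  (sign +1)
combine: 4πI² = 105·3/35·2/35 = 18/35
take √, sign -1: I = -0.20230066

-0.202301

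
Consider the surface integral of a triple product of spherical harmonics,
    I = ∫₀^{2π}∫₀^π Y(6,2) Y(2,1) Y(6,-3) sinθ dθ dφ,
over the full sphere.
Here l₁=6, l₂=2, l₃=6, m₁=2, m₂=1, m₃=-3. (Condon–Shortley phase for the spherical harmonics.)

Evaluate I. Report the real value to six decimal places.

m-sum 0 ✓  L=14 even ✓  4≤6≤8 ✓
Π(2lᵢ+1) = 13×5×13 = 845
triangle coeff Δ(6,2,6) = 1/90090
Σ_t [0,2]: t=0:+1/69120 t=1:−1/14400 t=2:+1/69120 = -7/172800
(3j)²=14/715 [(6 2 6; 0 0 0)], sign=-1
Σ_t [1,2]: t=1:−1/60480 t=2:+1/161280 = -1/96768
(3j)²=15/1001 [(6 2 6; 2 1 -3)], sign=+1
⇒ 4πI² = 30/121
I = (-1)√(30/121/(4π)) = -0.14046335

-0.140463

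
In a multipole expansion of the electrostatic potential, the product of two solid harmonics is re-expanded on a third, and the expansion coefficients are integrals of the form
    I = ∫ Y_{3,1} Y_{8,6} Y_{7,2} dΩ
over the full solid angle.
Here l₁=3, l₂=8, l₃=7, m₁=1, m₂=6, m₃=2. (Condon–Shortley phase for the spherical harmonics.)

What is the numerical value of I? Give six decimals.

0.000000

1 + 6 + 2 = 9 ≠ 0: azimuthal integral kills it; I = 0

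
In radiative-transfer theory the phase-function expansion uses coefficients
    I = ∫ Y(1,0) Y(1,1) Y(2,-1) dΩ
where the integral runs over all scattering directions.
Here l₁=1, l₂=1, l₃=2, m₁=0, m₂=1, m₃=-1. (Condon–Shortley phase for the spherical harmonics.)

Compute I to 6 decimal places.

Checks pass: Σm=0; 4 even; l₃=2∈[0,2].
(2·1+1)(2·1+1)(2·2+1) = 45
Δ: 0! 2! 2! / 5! → 1/30
sum: t=0:+1/1 = 1/1
3j²(1 1 2; 0 0 0) = Δ·Π!·Σ² = 2/15  (sign +1)
sum: t=0:+1/2 = 1/2
3j²(1 1 2; 0 1 -1) = Δ·Π!·Σ² = 1/10  (sign -1)
combine: 4πI² = 45·2/15·1/10 = 3/5
take √, sign -1: I = -0.21850969

-0.218510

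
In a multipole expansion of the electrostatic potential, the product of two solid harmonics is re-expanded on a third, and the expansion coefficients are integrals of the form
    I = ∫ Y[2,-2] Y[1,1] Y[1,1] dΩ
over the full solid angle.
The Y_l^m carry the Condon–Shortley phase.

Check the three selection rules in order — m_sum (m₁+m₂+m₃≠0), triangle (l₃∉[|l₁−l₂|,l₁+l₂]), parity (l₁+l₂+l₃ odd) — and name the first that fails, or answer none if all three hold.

Σmᵢ = 0  ✓
l₃∈[|l₁−l₂|,l₁+l₂]=[1,3], have l₃=1  ✓
Σlᵢ = 4 ⇒ even  ✓

none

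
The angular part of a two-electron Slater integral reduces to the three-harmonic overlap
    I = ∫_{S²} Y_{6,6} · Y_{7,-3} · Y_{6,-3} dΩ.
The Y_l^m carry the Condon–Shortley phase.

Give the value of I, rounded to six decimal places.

0.000000

l₁+l₂+l₃=19 is odd: 3j(l;000)=0 ⇒ I=0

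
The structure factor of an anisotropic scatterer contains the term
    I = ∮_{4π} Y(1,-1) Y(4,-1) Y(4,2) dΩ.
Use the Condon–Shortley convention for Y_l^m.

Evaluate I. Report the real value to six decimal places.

0.000000

Σlᵢ=9 odd — θ-integrand is odd under cosθ→−cosθ; I=0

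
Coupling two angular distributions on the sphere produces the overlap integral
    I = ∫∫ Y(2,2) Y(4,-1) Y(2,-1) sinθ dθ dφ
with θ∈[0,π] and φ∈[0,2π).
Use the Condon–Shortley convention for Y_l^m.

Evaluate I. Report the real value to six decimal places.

-0.090112

Rules hold: Σm=0, L=8 even, 2≤2≤6.
N = 5·9·5 = 225
Δ = 4!·0!·4!/9! = 1/630
Racah Σ t=2..2: t=2:+1/16 = 1/16
⇒ 3j(2 4 2; 0 0 0)² = 2/35, sgn +1
Racah Σ t=0..0: t=0:+1/144 = 1/144
⇒ 3j(2 4 2; 2 -1 -1)² = 1/126, sgn -1
4πI² = N·(3j₀)²·(3jₘ)² = 5/49
I = -1·√(0.102041/4π) = -0.09011188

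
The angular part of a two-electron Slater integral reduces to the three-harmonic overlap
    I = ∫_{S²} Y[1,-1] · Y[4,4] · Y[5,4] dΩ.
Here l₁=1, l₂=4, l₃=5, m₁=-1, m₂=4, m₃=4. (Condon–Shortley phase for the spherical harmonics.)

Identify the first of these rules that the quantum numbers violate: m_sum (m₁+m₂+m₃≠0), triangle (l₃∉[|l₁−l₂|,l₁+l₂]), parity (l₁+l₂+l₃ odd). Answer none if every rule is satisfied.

azimuthal sum: -1 + 4 + 4 = 7  ✗
3 ≤ 5 ≤ 5 (triangle on l)
L = 1 + 4 + 5 = 10 (even)

m_sum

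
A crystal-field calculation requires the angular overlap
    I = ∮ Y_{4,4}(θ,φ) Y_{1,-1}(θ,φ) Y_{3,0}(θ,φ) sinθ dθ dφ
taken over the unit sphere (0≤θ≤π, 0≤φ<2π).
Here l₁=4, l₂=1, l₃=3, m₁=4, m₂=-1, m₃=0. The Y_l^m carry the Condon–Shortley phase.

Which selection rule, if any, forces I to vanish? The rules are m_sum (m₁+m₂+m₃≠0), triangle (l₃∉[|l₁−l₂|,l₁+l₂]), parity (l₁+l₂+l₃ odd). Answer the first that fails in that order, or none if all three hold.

m_sum

Σmᵢ = 3  ✗
l₃∈[|l₁−l₂|,l₁+l₂]=[3,5], have l₃=3
Σlᵢ = 8 ⇒ even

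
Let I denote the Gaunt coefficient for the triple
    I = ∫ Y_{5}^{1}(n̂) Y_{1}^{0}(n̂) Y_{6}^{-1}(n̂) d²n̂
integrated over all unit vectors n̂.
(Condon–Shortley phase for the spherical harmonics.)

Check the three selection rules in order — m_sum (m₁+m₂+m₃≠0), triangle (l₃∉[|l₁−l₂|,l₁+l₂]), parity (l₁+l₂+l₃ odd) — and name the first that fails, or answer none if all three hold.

m₁+m₂+m₃ = 1 + 0 − 1 = 0  ✓
triangle: |5−1|=4 ≤ l₃=6 ≤ 5+1=6  ✓
parity: l₁+l₂+l₃ = 12 is even  ✓

none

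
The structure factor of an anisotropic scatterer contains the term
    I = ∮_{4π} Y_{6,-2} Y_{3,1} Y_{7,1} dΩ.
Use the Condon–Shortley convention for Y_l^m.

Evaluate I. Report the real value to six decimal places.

Rules hold: Σm=0, L=16 even, 3≤7≤9.
N = 13·7·15 = 1365
Δ = 2!·10!·4!/17! = 1/2042040
Racah Σ t=0..2: t=0:+1/207360 t=1:−1/57600 t=2:+1/207360 = -1/129600
⇒ 3j(6 3 7; 0 0 0)² = 168/12155, sgn +1
Racah Σ t=0..2: t=0:+1/3870720 t=1:−1/181440 t=2:+1/138240 = 23/11612160
⇒ 3j(6 3 7; -2 1 1)² = 529/204204, sgn +1
4πI² = N·(3j₀)²·(3jₘ)² = 22218/454597
I = +1·√(0.0488741/4π) = 0.06236404

0.062364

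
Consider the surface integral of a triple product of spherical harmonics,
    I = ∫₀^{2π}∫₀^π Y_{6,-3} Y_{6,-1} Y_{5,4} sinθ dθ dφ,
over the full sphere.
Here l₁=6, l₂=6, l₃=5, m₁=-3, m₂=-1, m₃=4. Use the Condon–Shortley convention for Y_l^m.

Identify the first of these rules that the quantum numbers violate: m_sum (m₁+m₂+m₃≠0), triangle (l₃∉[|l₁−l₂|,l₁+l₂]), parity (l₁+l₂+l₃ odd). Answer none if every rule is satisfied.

parity

Σmᵢ = 0  ✓
l₃∈[|l₁−l₂|,l₁+l₂]=[0,12], have l₃=5  ✓
Σlᵢ = 17 ⇒ odd  ✗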